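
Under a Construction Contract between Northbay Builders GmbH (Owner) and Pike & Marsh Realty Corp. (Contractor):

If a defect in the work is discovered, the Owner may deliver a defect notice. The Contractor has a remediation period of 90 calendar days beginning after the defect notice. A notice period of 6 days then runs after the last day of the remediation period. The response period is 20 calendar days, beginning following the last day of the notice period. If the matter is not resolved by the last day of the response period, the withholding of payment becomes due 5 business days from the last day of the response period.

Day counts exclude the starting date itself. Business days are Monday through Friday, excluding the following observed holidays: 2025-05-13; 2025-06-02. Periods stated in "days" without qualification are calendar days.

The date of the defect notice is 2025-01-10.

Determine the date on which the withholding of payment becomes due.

2025-05-14

The last day of the remediation period: 2025-01-10 + 90 days = 2025-04-10.
The last day of the notice period: 2025-04-10 + 6 days = 2025-04-16.
The last day of the response period: 2025-04-16 + 20 days = 2025-05-06.
From Tuesday, 2025-05-06, 5 business days (May 7, May 8, May 9, May 12, May 14, skipping weekends and the listed holiday on May 13) brings us to Wednesday, 2025-05-14, which is the date on which the withholding of payment becomes due.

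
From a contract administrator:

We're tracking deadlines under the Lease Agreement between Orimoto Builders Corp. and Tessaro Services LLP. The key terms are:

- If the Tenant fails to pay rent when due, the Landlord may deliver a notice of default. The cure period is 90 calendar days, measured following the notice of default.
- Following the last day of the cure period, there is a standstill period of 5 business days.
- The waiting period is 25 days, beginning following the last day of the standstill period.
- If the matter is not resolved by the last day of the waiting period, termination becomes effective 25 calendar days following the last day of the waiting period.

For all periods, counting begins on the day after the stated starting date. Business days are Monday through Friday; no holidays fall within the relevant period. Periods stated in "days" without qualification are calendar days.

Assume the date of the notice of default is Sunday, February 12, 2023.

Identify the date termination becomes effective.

July 8, 2023

The last day of the cure period: 90 calendar days after February 12, 2023 is May 13, 2023.
The last day of the standstill period: counting 5 business days from Saturday, May 13, 2023 (May 15, May 16, May 17, May 18, May 19, skipping weekends) reaches Friday, May 19, 2023.
The last day of the waiting period: May 19, 2023 + 25 days = June 13, 2023.
The date termination becomes effective: 25 calendar days after June 13, 2023 is July 8, 2023.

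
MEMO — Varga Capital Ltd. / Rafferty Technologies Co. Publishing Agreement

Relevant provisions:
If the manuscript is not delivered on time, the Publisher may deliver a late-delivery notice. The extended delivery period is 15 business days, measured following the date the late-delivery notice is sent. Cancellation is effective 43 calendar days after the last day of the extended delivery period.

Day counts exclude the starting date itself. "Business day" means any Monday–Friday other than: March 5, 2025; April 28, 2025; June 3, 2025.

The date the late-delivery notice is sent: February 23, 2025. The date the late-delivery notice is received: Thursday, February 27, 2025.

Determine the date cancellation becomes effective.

The last day of the extended delivery period: counting 15 business days from Sunday, February 23, 2025 (Feb 24, Feb 25, Feb 26, Feb 27, …, Mar 13, Mar 14, Mar 17, skipping weekends and the listed holiday on Mar 5) reaches Monday, March 17, 2025.
The date cancellation becomes effective: 43 calendar days after March 17, 2025 is April 29, 2025.

April 29, 2025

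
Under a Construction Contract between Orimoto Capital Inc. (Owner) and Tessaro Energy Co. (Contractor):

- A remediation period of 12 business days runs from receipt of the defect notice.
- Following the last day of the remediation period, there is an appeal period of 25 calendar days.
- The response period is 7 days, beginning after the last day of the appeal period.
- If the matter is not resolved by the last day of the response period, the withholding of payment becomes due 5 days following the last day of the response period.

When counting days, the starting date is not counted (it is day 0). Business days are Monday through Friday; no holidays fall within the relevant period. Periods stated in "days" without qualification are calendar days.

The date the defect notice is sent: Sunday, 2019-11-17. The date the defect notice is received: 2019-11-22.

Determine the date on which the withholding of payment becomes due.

2020-01-16

The last day of the remediation period: 12 business days after Friday, 2019-11-22, skipping weekends — Nov 25, Nov 26, Nov 27, Nov 28, …, Dec 6, Dec 9, Dec 10 — lands on Tuesday, 2019-12-10.
Adding 25 calendar days to 2019-12-10 gives 2020-01-04, which is the last day of the appeal period.
The last day of the response period: 2020-01-04 + 7 days = 2020-01-11.
Adding 5 calendar days to 2020-01-11 gives 2020-01-16, which is the date on which the withholding of payment becomes due.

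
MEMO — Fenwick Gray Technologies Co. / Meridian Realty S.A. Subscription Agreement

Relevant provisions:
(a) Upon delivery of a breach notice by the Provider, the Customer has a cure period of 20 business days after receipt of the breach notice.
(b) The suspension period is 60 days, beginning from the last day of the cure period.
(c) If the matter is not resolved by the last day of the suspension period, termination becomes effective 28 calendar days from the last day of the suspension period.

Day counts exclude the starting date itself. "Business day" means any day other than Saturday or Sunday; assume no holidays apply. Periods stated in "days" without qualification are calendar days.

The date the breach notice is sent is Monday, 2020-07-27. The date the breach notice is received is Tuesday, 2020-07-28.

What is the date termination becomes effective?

From Tuesday, 2020-07-28, 20 business days (Jul 29, Jul 30, Jul 31, Aug 3, …, Aug 21, Aug 24, Aug 25, skipping weekends) brings us to Tuesday, 2020-08-25, which is the last day of the cure period.
The last day of the suspension period: 60 calendar days after 2020-08-25 is 2020-10-24.
The date termination becomes effective: 28 calendar days after 2020-10-24 is 2020-11-21.

2020-11-21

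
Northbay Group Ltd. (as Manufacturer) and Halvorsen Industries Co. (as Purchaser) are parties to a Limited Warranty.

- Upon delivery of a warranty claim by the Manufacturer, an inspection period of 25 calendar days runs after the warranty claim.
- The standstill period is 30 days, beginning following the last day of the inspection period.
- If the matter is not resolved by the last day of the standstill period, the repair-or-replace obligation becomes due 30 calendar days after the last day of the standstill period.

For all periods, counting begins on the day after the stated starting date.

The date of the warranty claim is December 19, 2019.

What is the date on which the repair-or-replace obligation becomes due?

The last day of the inspection period: December 19, 2019 + 25 days = January 13, 2020.
The last day of the standstill period: January 13, 2020 + 30 days = February 12, 2020.
The date on which the repair-or-replace obligation becomes due: 30 calendar days after February 12, 2020 is March 13, 2020.

March 13, 2020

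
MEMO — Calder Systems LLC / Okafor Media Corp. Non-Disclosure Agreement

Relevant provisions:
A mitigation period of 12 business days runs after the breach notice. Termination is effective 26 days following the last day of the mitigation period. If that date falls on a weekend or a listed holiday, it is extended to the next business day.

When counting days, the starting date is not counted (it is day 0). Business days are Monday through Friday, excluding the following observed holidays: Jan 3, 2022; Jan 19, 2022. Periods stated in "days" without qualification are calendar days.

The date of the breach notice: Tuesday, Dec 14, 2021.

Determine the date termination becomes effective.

Jan 25, 2022

The last day of the mitigation period: counting 12 business days from Tuesday, Dec 14, 2021 (Dec 15, Dec 16, Dec 17, Dec 20, …, Dec 28, Dec 29, Dec 30, skipping weekends) reaches Thursday, Dec 30, 2021.
The date termination becomes effective: 26 calendar days after Dec 30, 2021 is Jan 25, 2022. Jan 25, 2022 is a Tuesday and is not a listed holiday, so no roll-forward applies.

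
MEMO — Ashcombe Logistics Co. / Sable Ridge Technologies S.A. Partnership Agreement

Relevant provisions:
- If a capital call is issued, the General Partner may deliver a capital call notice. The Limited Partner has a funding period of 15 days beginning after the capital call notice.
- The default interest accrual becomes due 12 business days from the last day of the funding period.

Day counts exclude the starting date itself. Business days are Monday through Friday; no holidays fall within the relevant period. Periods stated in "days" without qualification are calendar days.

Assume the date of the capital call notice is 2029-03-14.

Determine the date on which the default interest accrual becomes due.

2029-04-16

The last day of the funding period: 2029-03-14 + 15 days = 2029-03-29.
The date on which the default interest accrual becomes due: 12 business days after Thursday, 2029-03-29, skipping weekends — Mar 30, Apr 2, Apr 3, Apr 4, …, Apr 12, Apr 13, Apr 16 — lands on Monday, 2029-04-16.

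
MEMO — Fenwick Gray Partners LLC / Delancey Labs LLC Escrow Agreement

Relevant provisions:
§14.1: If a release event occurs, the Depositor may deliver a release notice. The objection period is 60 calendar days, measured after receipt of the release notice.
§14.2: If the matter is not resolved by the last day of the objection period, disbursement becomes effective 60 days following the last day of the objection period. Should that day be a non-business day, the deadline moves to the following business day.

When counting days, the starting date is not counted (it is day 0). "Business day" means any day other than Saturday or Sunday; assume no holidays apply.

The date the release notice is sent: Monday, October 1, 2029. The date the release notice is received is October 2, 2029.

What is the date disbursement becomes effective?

January 30, 2030

The last day of the objection period: 60 calendar days after October 2, 2029 is December 1, 2029.
The date disbursement becomes effective: December 1, 2029 + 60 days = January 30, 2030. January 30, 2030 is a Wednesday, so no roll-forward applies.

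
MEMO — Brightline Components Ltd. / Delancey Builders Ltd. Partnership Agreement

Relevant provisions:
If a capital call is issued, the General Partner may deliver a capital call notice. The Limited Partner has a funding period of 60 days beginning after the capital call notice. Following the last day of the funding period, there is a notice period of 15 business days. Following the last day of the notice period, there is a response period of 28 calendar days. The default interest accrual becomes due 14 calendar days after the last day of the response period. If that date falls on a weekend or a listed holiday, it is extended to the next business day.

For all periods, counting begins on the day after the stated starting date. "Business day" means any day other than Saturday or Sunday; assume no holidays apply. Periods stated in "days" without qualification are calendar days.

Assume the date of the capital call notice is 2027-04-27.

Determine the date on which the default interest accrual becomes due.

2027-08-27

The last day of the funding period: 2027-04-27 + 60 days = 2027-06-26.
The last day of the notice period: counting 15 business days from Saturday, 2027-06-26 (Jun 28, Jun 29, Jun 30, Jul 1, …, Jul 14, Jul 15, Jul 16, skipping weekends) reaches Friday, 2027-07-16.
Adding 28 calendar days to 2027-07-16 gives 2027-08-13, which is the last day of the response period.
The date on which the default interest accrual becomes due: 2027-08-13 + 14 days = 2027-08-27. 2027-08-27 is a Friday, so no roll-forward applies.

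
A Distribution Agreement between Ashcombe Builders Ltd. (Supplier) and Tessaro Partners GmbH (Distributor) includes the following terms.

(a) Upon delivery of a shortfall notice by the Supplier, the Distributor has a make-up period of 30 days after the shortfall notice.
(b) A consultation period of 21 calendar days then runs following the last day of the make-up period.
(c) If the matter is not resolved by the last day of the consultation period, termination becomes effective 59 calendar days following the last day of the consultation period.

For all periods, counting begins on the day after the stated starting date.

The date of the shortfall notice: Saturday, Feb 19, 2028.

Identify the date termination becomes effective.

Jun 8, 2028

Adding 30 calendar days to Feb 19, 2028 gives Mar 20, 2028, which is the last day of the make-up period.
The last day of the consultation period: Mar 20, 2028 + 21 days = Apr 10, 2028.
The date termination becomes effective: 59 calendar days after Apr 10, 2028 is Jun 8, 2028.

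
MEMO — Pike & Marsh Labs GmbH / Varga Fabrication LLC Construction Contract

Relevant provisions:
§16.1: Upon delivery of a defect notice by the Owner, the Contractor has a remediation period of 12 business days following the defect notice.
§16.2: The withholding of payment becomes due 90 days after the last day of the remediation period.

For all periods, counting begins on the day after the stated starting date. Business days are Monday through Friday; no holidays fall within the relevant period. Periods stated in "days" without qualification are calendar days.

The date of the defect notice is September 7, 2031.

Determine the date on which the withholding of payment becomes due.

December 22, 2031

The last day of the remediation period: 12 business days after Sunday, September 7, 2031, skipping weekends — Sep 8, Sep 9, Sep 10, Sep 11, …, Sep 19, Sep 22, Sep 23 — lands on Tuesday, September 23, 2031.
The date on which the withholding of payment becomes due: 90 calendar days after September 23, 2031 is December 22, 2031.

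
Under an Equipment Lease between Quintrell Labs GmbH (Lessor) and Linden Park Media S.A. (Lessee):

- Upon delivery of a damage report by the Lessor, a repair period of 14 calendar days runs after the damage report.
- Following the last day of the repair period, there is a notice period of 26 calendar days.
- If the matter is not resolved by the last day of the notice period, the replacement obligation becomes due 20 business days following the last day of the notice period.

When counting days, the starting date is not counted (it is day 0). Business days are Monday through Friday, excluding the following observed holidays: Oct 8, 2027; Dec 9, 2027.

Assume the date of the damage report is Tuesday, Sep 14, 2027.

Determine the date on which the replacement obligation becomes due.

Nov 19, 2027

The last day of the repair period: Sep 14, 2027 + 14 days = Sep 28, 2027.
The last day of the notice period: 26 calendar days after Sep 28, 2027 is Oct 24, 2027.
From Sunday, Oct 24, 2027, 20 business days (Oct 25, Oct 26, Oct 27, Oct 28, …, Nov 17, Nov 18, Nov 19, skipping weekends) brings us to Friday, Nov 19, 2027, which is the date on which the replacement obligation becomes due.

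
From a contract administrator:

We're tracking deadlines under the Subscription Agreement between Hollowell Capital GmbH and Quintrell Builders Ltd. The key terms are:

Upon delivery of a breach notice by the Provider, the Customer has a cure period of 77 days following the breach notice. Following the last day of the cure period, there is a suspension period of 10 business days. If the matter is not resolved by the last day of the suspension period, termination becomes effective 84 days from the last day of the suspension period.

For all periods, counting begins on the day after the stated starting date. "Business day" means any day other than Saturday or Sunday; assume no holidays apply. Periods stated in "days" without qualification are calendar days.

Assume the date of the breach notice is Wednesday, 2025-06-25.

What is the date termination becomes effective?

The last day of the cure period: 2025-06-25 + 77 days = 2025-09-10.
The last day of the suspension period: 10 business days after Wednesday, 2025-09-10, skipping weekends — Sep 11, Sep 12, Sep 15, Sep 16, Sep 17, Sep 18, Sep 19, Sep 22, Sep 23, Sep 24 — lands on Wednesday, 2025-09-24.
The date termination becomes effective: 84 calendar days after 2025-09-24 is 2025-12-17.

2025-12-17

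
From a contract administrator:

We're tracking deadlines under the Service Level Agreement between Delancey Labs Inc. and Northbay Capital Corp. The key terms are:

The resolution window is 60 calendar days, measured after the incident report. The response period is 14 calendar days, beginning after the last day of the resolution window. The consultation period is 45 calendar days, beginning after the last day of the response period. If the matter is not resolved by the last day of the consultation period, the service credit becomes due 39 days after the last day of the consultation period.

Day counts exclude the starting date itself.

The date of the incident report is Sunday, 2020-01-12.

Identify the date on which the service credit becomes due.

2020-06-18

The last day of the resolution window: 2020-01-12 + 60 days = 2020-03-12.
The last day of the response period: 14 calendar days after 2020-03-12 is 2020-03-26.
The last day of the consultation period: 2020-03-26 + 45 days = 2020-05-10.
The date on which the service credit becomes due: 2020-05-10 + 39 days = 2020-06-18.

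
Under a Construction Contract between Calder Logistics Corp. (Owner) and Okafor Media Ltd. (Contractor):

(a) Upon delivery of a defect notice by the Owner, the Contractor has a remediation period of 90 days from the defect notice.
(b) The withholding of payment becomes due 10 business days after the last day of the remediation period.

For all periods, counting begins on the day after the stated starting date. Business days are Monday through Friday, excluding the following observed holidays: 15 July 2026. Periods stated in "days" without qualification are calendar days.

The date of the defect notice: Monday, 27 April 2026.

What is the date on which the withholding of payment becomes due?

7 August 2026

The last day of the remediation period: 90 calendar days after 27 April 2026 is 26 July 2026.
The date on which the withholding of payment becomes due: 10 business days after Sunday, 26 July 2026, skipping weekends — Jul 27, Jul 28, Jul 29, Jul 30, Jul 31, Aug 3, Aug 4, Aug 5, Aug 6, Aug 7 — lands on Friday, 7 August 2026.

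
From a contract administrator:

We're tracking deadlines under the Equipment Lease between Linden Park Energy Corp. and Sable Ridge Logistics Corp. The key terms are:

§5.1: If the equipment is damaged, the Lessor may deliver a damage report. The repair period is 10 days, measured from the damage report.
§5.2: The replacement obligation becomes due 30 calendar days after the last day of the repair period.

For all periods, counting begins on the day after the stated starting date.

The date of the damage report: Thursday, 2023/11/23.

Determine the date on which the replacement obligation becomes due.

The last day of the repair period: 10 calendar days after 2023/11/23 is 2023/12/03.
The date on which the replacement obligation becomes due: 30 calendar days after 2023/12/03 is 2024/01/02.

2024/01/02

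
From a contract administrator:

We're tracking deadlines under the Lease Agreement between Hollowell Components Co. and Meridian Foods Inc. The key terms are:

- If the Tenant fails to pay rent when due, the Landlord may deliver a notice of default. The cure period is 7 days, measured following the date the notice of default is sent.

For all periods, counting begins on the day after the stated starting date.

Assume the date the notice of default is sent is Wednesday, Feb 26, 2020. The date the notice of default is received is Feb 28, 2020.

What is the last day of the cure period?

The last day of the cure period: Feb 26, 2020 + 7 days = Mar 4, 2020.

Mar 4, 2020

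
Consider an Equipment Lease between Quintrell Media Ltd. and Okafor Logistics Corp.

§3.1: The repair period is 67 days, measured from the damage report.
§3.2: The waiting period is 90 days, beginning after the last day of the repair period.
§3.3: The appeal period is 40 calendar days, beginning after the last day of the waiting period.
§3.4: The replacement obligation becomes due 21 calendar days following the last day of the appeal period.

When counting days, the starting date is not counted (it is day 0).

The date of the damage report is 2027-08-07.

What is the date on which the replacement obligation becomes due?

The last day of the repair period: 2027-08-07 + 67 days = 2027-10-13.
Adding 90 calendar days to 2027-10-13 gives 2028-01-11, which is the last day of the waiting period.
Adding 40 calendar days to 2028-01-11 gives 2028-02-20, which is the last day of the appeal period.
Adding 21 calendar days to 2028-02-20 gives 2028-03-12, which is the date on which the replacement obligation becomes due.

2028-03-12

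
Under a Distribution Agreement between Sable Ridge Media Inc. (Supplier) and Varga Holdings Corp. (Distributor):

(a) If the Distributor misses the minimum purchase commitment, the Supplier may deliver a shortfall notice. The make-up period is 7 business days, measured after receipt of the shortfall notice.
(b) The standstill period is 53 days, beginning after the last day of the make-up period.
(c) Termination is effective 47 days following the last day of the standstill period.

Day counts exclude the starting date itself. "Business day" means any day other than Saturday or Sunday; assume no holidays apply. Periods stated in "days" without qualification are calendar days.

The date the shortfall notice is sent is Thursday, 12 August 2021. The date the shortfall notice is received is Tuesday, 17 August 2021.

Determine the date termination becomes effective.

4 December 2021

The last day of the make-up period: 7 business days after Tuesday, 17 August 2021, skipping weekends — Aug 18, Aug 19, Aug 20, Aug 23, Aug 24, Aug 25, Aug 26 — lands on Thursday, 26 August 2021.
The last day of the standstill period: 26 August 2021 + 53 days = 18 October 2021.
Adding 47 calendar days to 18 October 2021 gives 4 December 2021, which is the date termination becomes effective.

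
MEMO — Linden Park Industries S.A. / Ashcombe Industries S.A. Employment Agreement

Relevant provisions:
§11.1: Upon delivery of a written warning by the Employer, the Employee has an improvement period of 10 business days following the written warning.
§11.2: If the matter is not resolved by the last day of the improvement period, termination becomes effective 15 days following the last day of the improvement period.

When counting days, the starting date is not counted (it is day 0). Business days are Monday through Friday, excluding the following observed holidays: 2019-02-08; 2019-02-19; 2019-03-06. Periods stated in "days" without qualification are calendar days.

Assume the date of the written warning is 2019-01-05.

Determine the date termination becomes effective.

The last day of the improvement period: counting 10 business days from Saturday, 2019-01-05 (Jan 7, Jan 8, Jan 9, Jan 10, Jan 11, Jan 14, Jan 15, Jan 16, Jan 17, Jan 18, skipping weekends) reaches Friday, 2019-01-18.
The date termination becomes effective: 2019-01-18 + 15 days = 2019-02-02.

2019-02-02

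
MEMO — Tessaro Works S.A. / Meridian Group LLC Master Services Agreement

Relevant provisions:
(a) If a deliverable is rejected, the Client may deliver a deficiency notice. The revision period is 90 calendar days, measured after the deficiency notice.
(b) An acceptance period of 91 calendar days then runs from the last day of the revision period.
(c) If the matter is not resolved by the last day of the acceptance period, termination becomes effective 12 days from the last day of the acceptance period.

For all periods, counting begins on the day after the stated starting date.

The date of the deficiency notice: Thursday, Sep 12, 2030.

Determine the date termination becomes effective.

The last day of the revision period: Sep 12, 2030 + 90 days = Dec 11, 2030.
The last day of the acceptance period: 91 calendar days after Dec 11, 2030 is Mar 12, 2031.
The date termination becomes effective: Mar 12, 2031 + 12 days = Mar 24, 2031.

Mar 24, 2031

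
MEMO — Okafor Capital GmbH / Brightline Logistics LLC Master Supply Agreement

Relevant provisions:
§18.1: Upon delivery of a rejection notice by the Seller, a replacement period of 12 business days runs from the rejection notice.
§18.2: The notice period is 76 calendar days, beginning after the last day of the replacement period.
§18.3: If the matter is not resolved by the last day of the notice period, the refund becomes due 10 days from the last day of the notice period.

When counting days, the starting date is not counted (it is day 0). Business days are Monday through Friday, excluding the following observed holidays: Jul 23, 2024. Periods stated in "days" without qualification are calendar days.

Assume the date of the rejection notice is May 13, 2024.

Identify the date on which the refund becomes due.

The last day of the replacement period: counting 12 business days from Monday, May 13, 2024 (May 14, May 15, May 16, May 17, …, May 27, May 28, May 29, skipping weekends) reaches Wednesday, May 29, 2024.
Adding 76 calendar days to May 29, 2024 gives Aug 13, 2024, which is the last day of the notice period.
Adding 10 calendar days to Aug 13, 2024 gives Aug 23, 2024, which is the date on which the refund becomes due.

Aug 23, 2024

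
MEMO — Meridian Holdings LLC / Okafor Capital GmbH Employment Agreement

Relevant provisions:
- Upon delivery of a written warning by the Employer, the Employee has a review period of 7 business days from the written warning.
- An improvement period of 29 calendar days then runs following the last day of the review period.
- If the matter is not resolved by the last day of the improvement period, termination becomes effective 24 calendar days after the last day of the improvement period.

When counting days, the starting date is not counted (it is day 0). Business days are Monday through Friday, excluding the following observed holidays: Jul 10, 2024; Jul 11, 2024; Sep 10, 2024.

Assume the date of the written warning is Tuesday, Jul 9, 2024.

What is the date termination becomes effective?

Sep 13, 2024

The last day of the review period: counting 7 business days from Tuesday, Jul 9, 2024 (Jul 12, Jul 15, Jul 16, Jul 17, Jul 18, Jul 19, Jul 22, skipping weekends and the listed holidays on Jul 10, Jul 11) reaches Monday, Jul 22, 2024.
The last day of the improvement period: Jul 22, 2024 + 29 days = Aug 20, 2024.
Adding 24 calendar days to Aug 20, 2024 gives Sep 13, 2024, which is the date termination becomes effective.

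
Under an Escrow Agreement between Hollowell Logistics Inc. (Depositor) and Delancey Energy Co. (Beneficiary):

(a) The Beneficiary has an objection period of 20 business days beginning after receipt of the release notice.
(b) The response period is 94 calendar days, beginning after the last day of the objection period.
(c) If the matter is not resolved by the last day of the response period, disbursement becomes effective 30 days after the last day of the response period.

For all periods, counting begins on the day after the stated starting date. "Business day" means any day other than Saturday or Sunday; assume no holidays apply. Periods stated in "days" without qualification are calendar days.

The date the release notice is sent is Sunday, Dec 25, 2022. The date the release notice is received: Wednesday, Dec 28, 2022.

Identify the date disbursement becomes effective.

May 29, 2023

From Wednesday, Dec 28, 2022, 20 business days (Dec 29, Dec 30, Jan 2, Jan 3, …, Jan 23, Jan 24, Jan 25, skipping weekends) brings us to Wednesday, Jan 25, 2023, which is the last day of the objection period.
Adding 94 calendar days to Jan 25, 2023 gives Apr 29, 2023, which is the last day of the response period.
The date disbursement becomes effective: Apr 29, 2023 + 30 days = May 29, 2023.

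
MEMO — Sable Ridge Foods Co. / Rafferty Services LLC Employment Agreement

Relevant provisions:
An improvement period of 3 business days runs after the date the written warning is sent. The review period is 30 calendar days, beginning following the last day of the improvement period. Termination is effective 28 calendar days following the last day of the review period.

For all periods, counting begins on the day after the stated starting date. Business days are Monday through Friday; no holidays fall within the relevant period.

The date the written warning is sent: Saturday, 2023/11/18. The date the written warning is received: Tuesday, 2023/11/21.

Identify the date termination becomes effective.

From Saturday, 2023/11/18, 3 business days (Nov 20, Nov 21, Nov 22, skipping weekends) brings us to Wednesday, 2023/11/22, which is the last day of the improvement period.
The last day of the review period: 30 calendar days after 2023/11/22 is 2023/12/22.
Adding 28 calendar days to 2023/12/22 gives 2024/01/19, which is the date termination becomes effective.

2024/01/19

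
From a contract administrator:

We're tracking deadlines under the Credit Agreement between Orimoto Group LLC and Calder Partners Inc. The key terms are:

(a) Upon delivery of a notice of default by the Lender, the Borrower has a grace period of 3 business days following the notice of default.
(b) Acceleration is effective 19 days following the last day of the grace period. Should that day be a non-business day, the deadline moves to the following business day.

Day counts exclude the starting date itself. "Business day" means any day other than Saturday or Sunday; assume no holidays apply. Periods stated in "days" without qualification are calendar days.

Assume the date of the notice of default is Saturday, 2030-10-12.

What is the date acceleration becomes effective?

From Saturday, 2030-10-12, 3 business days (Oct 14, Oct 15, Oct 16, skipping weekends) brings us to Wednesday, 2030-10-16, which is the last day of the grace period.
The date acceleration becomes effective: 19 calendar days after 2030-10-16 is 2030-11-04. 2030-11-04 is a Monday, so no roll-forward applies.

2030-11-04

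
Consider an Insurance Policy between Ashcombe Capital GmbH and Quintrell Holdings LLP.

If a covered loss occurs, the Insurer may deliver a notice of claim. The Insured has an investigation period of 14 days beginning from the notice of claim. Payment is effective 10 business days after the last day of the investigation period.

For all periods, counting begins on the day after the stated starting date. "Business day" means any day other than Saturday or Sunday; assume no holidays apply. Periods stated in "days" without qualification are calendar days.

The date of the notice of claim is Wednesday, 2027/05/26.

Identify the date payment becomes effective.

2027/06/23

The last day of the investigation period: 14 calendar days after 2027/05/26 is 2027/06/09.
The date payment becomes effective: 10 business days after Wednesday, 2027/06/09, skipping weekends — Jun 10, Jun 11, Jun 14, Jun 15, Jun 16, Jun 17, Jun 18, Jun 21, Jun 22, Jun 23 — lands on Wednesday, 2027/06/23.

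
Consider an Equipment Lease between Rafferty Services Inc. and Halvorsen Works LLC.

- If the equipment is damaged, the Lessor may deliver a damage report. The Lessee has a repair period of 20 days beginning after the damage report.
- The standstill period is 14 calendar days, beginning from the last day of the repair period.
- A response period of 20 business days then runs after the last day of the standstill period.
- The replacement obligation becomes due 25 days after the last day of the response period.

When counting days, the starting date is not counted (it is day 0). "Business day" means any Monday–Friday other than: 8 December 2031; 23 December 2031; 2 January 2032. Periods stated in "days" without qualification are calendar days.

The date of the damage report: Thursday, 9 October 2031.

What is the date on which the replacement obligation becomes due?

The last day of the repair period: 20 calendar days after 9 October 2031 is 29 October 2031.
Adding 14 calendar days to 29 October 2031 gives 12 November 2031, which is the last day of the standstill period.
The last day of the response period: 20 business days after Wednesday, 12 November 2031, skipping weekends and the listed holiday on Dec 8 — Nov 13, Nov 14, Nov 17, Nov 18, …, Dec 9, Dec 10, Dec 11 — lands on Thursday, 11 December 2031.
The date on which the replacement obligation becomes due: 11 December 2031 + 25 days = 5 January 2032.

5 January 2032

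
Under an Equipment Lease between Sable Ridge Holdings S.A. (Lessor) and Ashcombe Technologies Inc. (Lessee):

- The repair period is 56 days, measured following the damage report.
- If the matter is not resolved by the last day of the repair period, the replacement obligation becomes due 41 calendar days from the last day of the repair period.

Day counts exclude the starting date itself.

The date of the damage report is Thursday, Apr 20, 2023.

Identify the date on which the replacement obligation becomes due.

Jul 26, 2023

The last day of the repair period: 56 calendar days after Apr 20, 2023 is Jun 15, 2023.
Adding 41 calendar days to Jun 15, 2023 gives Jul 26, 2023, which is the date on which the replacement obligation becomes due.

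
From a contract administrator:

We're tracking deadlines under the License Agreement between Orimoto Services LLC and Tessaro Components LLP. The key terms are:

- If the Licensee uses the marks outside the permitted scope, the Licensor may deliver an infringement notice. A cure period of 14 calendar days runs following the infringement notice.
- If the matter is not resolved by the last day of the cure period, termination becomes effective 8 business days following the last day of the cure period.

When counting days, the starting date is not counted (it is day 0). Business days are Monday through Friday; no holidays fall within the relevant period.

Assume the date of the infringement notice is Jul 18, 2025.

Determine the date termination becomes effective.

Aug 13, 2025

Adding 14 calendar days to Jul 18, 2025 gives Aug 1, 2025, which is the last day of the cure period.
From Friday, Aug 1, 2025, 8 business days (Aug 4, Aug 5, Aug 6, Aug 7, Aug 8, Aug 11, Aug 12, Aug 13, skipping weekends) brings us to Wednesday, Aug 13, 2025, which is the date termination becomes effective.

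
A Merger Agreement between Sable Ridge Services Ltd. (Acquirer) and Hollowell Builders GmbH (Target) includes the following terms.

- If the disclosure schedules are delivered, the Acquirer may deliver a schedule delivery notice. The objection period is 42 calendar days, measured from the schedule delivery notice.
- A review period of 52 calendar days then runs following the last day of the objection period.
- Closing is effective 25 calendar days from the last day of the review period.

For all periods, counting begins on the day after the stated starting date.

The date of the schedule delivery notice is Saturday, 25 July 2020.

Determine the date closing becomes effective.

The last day of the objection period: 42 calendar days after 25 July 2020 is 5 September 2020.
The last day of the review period: 5 September 2020 + 52 days = 27 October 2020.
Adding 25 calendar days to 27 October 2020 gives 21 November 2020, which is the date closing becomes effective.

21 November 2020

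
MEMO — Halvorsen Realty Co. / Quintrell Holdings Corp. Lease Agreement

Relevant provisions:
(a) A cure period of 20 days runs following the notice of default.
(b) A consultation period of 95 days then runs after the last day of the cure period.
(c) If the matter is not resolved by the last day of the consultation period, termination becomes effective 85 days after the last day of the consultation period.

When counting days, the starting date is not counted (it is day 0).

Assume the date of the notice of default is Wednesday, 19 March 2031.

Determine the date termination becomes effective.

The last day of the cure period: 19 March 2031 + 20 days = 8 April 2031.
The last day of the consultation period: 8 April 2031 + 95 days = 12 July 2031.
The date termination becomes effective: 85 calendar days after 12 July 2031 is 5 October 2031.

5 October 2031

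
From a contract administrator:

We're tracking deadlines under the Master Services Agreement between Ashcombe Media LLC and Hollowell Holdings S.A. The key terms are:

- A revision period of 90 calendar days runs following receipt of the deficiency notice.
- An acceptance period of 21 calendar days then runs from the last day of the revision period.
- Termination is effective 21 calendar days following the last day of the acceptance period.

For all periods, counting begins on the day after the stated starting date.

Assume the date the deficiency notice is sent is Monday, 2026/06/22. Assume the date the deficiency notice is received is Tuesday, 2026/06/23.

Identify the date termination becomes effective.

2026/11/02

The last day of the revision period: 90 calendar days after 2026/06/23 is 2026/09/21.
Adding 21 calendar days to 2026/09/21 gives 2026/10/12, which is the last day of the acceptance period.
The date termination becomes effective: 21 calendar days after 2026/10/12 is 2026/11/02.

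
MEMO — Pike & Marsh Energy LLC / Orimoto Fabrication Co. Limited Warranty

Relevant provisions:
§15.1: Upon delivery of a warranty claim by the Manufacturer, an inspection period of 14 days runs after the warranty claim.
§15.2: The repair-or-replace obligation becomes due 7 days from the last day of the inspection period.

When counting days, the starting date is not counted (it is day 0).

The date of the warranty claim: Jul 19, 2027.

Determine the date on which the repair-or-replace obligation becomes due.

The last day of the inspection period: 14 calendar days after Jul 19, 2027 is Aug 2, 2027.
Adding 7 calendar days to Aug 2, 2027 gives Aug 9, 2027, which is the date on which the repair-or-replace obligation becomes due.

Aug 9, 2027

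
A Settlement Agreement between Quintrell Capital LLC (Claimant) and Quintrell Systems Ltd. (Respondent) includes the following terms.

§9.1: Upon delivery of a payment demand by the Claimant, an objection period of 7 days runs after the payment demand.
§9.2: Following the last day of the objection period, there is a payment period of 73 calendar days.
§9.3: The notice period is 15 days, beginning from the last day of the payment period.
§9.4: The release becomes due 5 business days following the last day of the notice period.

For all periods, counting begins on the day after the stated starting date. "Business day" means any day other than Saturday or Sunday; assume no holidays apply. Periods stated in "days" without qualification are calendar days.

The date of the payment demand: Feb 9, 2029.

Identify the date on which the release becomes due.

The last day of the objection period: Feb 9, 2029 + 7 days = Feb 16, 2029.
Adding 73 calendar days to Feb 16, 2029 gives Apr 30, 2029, which is the last day of the payment period.
Adding 15 calendar days to Apr 30, 2029 gives May 15, 2029, which is the last day of the notice period.
From Tuesday, May 15, 2029, 5 business days (May 16, May 17, May 18, May 21, May 22, skipping weekends) brings us to Tuesday, May 22, 2029, which is the date on which the release becomes due.

May 22, 2029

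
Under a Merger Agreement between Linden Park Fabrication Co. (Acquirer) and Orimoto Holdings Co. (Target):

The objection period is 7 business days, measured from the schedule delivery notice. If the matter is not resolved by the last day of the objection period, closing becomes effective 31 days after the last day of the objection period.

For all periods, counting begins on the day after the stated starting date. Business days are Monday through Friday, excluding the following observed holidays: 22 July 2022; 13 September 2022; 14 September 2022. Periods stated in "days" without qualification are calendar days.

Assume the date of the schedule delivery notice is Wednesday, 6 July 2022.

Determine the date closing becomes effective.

The last day of the objection period: counting 7 business days from Wednesday, 6 July 2022 (Jul 7, Jul 8, Jul 11, Jul 12, Jul 13, Jul 14, Jul 15, skipping weekends) reaches Friday, 15 July 2022.
Adding 31 calendar days to 15 July 2022 gives 15 August 2022, which is the date closing becomes effective.

15 August 2022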